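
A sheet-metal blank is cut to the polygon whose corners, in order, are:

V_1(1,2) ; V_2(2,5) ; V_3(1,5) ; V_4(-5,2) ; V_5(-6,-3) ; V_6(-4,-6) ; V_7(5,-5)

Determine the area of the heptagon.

Apply the surveyor's formula: 2A = Σ (x_i·y_{i+1} − x_{i+1}·y_i), indices taken mod 7.
Σ = (1) + (5) + (27) + (27) + (24) + (50) + (15) = 149
Area = |Σ|/2 = 74.5.

74.5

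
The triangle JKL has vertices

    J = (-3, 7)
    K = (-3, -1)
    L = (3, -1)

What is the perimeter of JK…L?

24

|JK| = √((0)² + (-8)²) = √64 = 8
|KL| = √((6)² + (0)²) = √36 = 6
|LJ| = √((-6)² + (8)²) = √100 = 10
Perimeter = 8 + 6 + 10 = 24.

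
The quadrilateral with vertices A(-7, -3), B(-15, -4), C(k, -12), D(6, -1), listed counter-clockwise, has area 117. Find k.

8

Write out the shoelace sum; only the two edges meeting at C involve k:
2·Area = [((-15)·(-12) − k·(-4)) + (k·(-1) − 6·(-12))] + -42
       = 3·k + 210 = 234
⇒ k = 8.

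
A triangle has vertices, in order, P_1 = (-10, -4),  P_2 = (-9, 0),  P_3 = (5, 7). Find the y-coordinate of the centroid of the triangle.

Apply the shoelace formula. First the cross-terms c_i = x_i·y_{i+1} − x_{i+1}·y_i:
  -36, -63, 50  ⇒  2A = -49, A = -24.5.
Then Σ (y_i + y_{i+1})·c_i = -147, so ȳ = -147 / (6·(-24.5)) = 1.

1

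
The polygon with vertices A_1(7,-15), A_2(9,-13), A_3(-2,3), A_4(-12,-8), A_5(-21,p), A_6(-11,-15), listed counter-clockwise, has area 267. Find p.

Write out the shoelace sum; only the two edges meeting at A_5 involve p:
2·Area = [((-12)·p − (-21)·(-8)) + ((-21)·(-15) − (-11)·p)] + 367
       = -1·p + 514 = 534
⇒ p = -20.

-20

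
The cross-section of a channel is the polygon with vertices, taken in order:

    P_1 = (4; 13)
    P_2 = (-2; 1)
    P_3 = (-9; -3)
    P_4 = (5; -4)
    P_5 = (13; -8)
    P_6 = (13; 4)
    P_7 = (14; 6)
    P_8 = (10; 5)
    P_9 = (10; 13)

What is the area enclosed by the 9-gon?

P_1→P_2: (4)(1) − (-2)(13) = 30
P_2→P_3: (-2)(-3) − (-9)(1) = 15
P_3→P_4: (-9)(-4) − (5)(-3) = 51
P_4→P_5: (5)(-8) − (13)(-4) = 12
P_5→P_6: (13)(4) − (13)(-8) = 156
P_6→P_7: (13)(6) − (14)(4) = 22
P_7→P_8: (14)(5) − (10)(6) = 10
P_8→P_9: (10)(13) − (10)(5) = 80
P_9→P_1: (10)(13) − (4)(13) = 78
Σ = 454
Area = |Σ|/2 = 227.

227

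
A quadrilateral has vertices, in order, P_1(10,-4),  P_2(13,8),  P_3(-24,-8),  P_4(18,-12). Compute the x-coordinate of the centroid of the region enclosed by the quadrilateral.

41/105

Apply the shoelace (surveyor's) formula. First the cross-terms c_i = x_i·y_{i+1} − x_{i+1}·y_i:
  132, 88, 432, 48  ⇒  2A = 700, A = 350.
Then Σ (x_i + x_{i+1})·c_i = 820, so x̄ = 820 / (6·350) = 41/105.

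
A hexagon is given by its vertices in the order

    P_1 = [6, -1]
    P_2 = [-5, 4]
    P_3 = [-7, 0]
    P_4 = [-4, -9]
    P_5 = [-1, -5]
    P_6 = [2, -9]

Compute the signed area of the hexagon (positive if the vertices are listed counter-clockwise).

Σ = (19) + (28) + (63) + (11) + (19) + (52) = 192
Signed area = Σ/2 = 96 (positive ⇒ counter-clockwise traversal).

96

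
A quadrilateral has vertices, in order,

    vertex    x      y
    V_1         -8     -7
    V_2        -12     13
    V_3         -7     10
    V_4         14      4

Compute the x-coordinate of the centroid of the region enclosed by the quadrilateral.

-83/41

Apply the shoelace (surveyor's) formula. First the cross-terms c_i = x_i·y_{i+1} − x_{i+1}·y_i:
  -188, -29, -168, -66  ⇒  2A = -451, A = -225.5.
Then Σ (x_i + x_{i+1})·c_i = 2739, so x̄ = 2739 / (6·(-225.5)) = -83/41.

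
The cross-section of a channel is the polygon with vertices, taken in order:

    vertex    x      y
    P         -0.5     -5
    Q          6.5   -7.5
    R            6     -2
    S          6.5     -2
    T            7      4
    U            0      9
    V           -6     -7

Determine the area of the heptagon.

Apply Gauss's area formula: 2A = Σ (x_i·y_{i+1} − x_{i+1}·y_i), indices taken mod 7.
Σ = (36.25) + (32) + (1) + (40) + (63) + (54) + (26.5) = 252.75
Area = |Σ|/2 = 126.375.

126.375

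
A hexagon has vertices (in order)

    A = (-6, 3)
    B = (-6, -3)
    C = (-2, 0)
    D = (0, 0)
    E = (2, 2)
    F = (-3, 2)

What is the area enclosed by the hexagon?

Σ = (36) + (-6) + (0) + (0) + (10) + (3) = 43
Area = |Σ|/2 = 21.5.

21.5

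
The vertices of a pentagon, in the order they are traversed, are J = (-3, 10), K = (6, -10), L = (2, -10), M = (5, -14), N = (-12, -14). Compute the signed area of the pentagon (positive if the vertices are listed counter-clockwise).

Apply the surveyor's formula: 2A = Σ (x_i·y_{i+1} − x_{i+1}·y_i), indices taken mod 5.
Σ = (-30) + (-40) + (22) + (-238) + (-162) = -448
Signed area = Σ/2 = -224 (negative ⇒ clockwise traversal).

-224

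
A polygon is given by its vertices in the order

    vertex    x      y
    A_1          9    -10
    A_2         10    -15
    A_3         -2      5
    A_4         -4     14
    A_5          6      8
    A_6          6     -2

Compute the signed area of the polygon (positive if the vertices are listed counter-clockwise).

-120.5

Σ = (-35) + (20) + (-8) + (-116) + (-60) + (-42) = -241
Signed area = Σ/2 = -120.5 (negative ⇒ clockwise traversal).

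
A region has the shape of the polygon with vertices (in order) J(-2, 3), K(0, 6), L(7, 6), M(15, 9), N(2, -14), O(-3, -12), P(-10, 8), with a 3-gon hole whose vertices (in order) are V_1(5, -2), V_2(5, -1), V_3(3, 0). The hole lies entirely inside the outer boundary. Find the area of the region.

265.5

Outer boundary:
Apply the shoelace formula: 2A = Σ (x_i·y_{i+1} − x_{i+1}·y_i), indices taken mod 7.
Σ = (-12) + (-42) + (-27) + (-228) + (-66) + (-144) + (-14) = -533
Area = |Σ|/2 = 266.5.
Hole:
Σ = (5) + (3) + (-6) = 2
Area = |Σ|/2 = 1.
Net area = 266.5 − 1 = 265.5.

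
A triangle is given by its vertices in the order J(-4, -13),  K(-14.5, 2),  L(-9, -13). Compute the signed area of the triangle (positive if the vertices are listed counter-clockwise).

37.5

Apply the shoelace (surveyor's) formula: 2A = Σ (x_i·y_{i+1} − x_{i+1}·y_i), indices taken mod 3.
Cross-terms: -196.5, 206.5, 65  ⇒  Σ = 75
Signed area = Σ/2 = 37.5 (positive ⇒ counter-clockwise traversal).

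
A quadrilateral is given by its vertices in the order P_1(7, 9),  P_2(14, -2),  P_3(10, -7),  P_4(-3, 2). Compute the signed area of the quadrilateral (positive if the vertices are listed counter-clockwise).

Apply the surveyor's formula: 2A = Σ (x_i·y_{i+1} − x_{i+1}·y_i), indices taken mod 4.
Σ = (-140) + (-78) + (-1) + (-41) = -260
Signed area = Σ/2 = -130 (negative ⇒ clockwise traversal).

-130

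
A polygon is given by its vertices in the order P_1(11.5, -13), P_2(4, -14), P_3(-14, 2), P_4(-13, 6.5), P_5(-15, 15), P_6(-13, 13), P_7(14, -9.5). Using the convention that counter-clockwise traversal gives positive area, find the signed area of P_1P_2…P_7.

Apply the shoelace formula: 2A = Σ (x_i·y_{i+1} − x_{i+1}·y_i), indices taken mod 7.
Σ = (-109) + (-188) + (-65) + (-97.5) + (0) + (-58.5) + (-72.75) = -590.75
Signed area = Σ/2 = -295.375 (negative ⇒ clockwise traversal).

-295.375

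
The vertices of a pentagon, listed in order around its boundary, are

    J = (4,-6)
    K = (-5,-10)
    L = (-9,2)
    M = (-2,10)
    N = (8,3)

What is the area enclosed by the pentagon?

Apply the shoelace (surveyor's) formula: 2A = Σ (x_i·y_{i+1} − x_{i+1}·y_i), indices taken mod 5.
Σ = (-70) + (-100) + (-86) + (-86) + (-60) = -402
Area = |Σ|/2 = 201.

201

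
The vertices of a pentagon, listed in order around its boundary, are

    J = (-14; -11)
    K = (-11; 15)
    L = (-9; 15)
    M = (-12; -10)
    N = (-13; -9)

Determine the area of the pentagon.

48

Apply the surveyor's formula: 2A = Σ (x_i·y_{i+1} − x_{i+1}·y_i), indices taken mod 5.
Σ = (-331) + (-30) + (270) + (-22) + (17) = -96
Area = |Σ|/2 = 48.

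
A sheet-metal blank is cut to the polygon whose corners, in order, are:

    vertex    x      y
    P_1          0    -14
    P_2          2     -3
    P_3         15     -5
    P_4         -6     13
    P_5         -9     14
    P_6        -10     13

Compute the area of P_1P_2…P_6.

212

Apply the shoelace (surveyor's) formula: 2A = Σ (x_i·y_{i+1} − x_{i+1}·y_i), indices taken mod 6.
P_1→P_2: (0)(-3) − (2)(-14) = 28
P_2→P_3: (2)(-5) − (15)(-3) = 35
P_3→P_4: (15)(13) − (-6)(-5) = 165
P_4→P_5: (-6)(14) − (-9)(13) = 33
P_5→P_6: (-9)(13) − (-10)(14) = 23
P_6→P_1: (-10)(-14) − (0)(13) = 140
Σ = 424
Area = |Σ|/2 = 212.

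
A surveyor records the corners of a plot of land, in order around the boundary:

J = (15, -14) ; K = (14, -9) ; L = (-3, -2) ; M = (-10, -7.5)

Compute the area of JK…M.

130.5

Σ = (61) + (-55) + (2.5) + (252.5) = 261
Area = |Σ|/2 = 130.5.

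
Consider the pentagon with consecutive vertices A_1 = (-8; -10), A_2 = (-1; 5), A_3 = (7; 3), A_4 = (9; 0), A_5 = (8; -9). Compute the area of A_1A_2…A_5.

174

Σ = (-50) + (-38) + (-27) + (-81) + (-152) = -348
Area = |Σ|/2 = 174.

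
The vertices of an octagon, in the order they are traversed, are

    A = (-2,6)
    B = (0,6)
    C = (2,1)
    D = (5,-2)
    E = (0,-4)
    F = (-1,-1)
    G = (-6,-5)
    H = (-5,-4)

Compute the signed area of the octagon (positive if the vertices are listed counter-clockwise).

-48.5

Apply the shoelace (surveyor's) formula: 2A = Σ (x_i·y_{i+1} − x_{i+1}·y_i), indices taken mod 8.
A→B: (-2)(6) − (0)(6) = -12
B→C: (0)(1) − (2)(6) = -12
C→D: (2)(-2) − (5)(1) = -9
D→E: (5)(-4) − (0)(-2) = -20
E→F: (0)(-1) − (-1)(-4) = -4
F→G: (-1)(-5) − (-6)(-1) = -1
G→H: (-6)(-4) − (-5)(-5) = -1
H→A: (-5)(6) − (-2)(-4) = -38
Σ = -97
Signed area = Σ/2 = -48.5 (negative ⇒ clockwise traversal).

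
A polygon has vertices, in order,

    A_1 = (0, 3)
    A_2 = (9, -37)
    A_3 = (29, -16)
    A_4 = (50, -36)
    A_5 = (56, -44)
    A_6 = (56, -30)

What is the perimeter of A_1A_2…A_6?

188

|A_1A_2| = √((9)² + (-40)²) = √1681 = 41
|A_2A_3| = √((20)² + (21)²) = √841 = 29
|A_3A_4| = √((21)² + (-20)²) = √841 = 29
|A_4A_5| = √((6)² + (-8)²) = √100 = 10
|A_5A_6| = √((0)² + (14)²) = √196 = 14
|A_6A_1| = √((-56)² + (33)²) = √4225 = 65
Perimeter = 41 + 29 + 29 + 10 + 14 + 65 = 188.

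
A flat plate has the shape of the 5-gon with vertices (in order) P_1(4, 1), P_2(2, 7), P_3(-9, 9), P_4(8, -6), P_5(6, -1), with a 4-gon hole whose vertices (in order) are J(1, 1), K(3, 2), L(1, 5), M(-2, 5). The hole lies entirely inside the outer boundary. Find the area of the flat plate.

53.5

Outer boundary:
Σ = (26) + (81) + (-18) + (28) + (10) = 127
Area = |Σ|/2 = 63.5.
Hole:
Σ = (-1) + (13) + (15) + (-7) = 20
Area = |Σ|/2 = 10.
Net area = 63.5 − 10 = 53.5.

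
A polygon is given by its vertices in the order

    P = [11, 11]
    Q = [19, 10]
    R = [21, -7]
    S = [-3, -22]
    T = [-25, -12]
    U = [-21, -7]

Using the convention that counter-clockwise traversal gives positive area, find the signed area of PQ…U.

-835

Σ = (-99) + (-343) + (-483) + (-514) + (-77) + (-154) = -1670
Signed area = Σ/2 = -835 (negative ⇒ clockwise traversal).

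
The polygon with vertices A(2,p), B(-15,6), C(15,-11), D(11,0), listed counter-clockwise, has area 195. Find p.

Write out the shoelace sum; only the two edges meeting at A involve p:
2·Area = [(11·p − 2·0) + (2·6 − (-15)·p)] + 196
       = 26·p + 208 = 390
⇒ p = 7.

7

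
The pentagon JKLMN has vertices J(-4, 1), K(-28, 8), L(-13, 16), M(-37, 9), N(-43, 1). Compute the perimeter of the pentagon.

116

|JK| = √((-24)² + (7)²) = √625 = 25
|KL| = √((15)² + (8)²) = √289 = 17
|LM| = √((-24)² + (-7)²) = √625 = 25
|MN| = √((-6)² + (-8)²) = √100 = 10
|NJ| = √((39)² + (0)²) = √1521 = 39
Perimeter = 25 + 17 + 25 + 10 + 39 = 116.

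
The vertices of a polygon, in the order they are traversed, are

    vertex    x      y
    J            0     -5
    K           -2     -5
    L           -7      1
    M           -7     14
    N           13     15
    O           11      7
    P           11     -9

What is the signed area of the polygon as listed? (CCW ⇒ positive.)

J→K: (0)(-5) − (-2)(-5) = -10
K→L: (-2)(1) − (-7)(-5) = -37
L→M: (-7)(14) − (-7)(1) = -91
M→N: (-7)(15) − (13)(14) = -287
N→O: (13)(7) − (11)(15) = -74
O→P: (11)(-9) − (11)(7) = -176
P→J: (11)(-5) − (0)(-9) = -55
Σ = -730
Signed area = Σ/2 = -365 (negative ⇒ clockwise traversal).

-365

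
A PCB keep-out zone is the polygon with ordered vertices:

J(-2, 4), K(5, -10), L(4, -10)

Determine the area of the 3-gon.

7

Apply the surveyor's formula: 2A = Σ (x_i·y_{i+1} − x_{i+1}·y_i), indices taken mod 3.
Σ = (0) + (-10) + (-4) = -14
Area = |Σ|/2 = 7.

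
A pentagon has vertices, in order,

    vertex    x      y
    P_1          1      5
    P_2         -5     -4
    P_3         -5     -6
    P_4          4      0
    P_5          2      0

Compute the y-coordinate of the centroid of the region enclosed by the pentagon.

Apply Gauss's area formula. First the cross-terms c_i = x_i·y_{i+1} − x_{i+1}·y_i:
  21, 10, 24, 0, 10  ⇒  2A = 65, A = 32.5.
Then Σ (y_i + y_{i+1})·c_i = -173, so ȳ = -173 / (6·32.5) = -173/195.

-173/195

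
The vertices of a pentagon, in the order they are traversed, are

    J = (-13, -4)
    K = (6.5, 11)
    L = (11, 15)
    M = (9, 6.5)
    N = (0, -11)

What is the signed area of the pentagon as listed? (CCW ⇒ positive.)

Apply Gauss's area formula: 2A = Σ (x_i·y_{i+1} − x_{i+1}·y_i), indices taken mod 5.
Cross-terms: -117, -23.5, -63.5, -99, -143  ⇒  Σ = -446
Signed area = Σ/2 = -223 (negative ⇒ clockwise traversal).

-223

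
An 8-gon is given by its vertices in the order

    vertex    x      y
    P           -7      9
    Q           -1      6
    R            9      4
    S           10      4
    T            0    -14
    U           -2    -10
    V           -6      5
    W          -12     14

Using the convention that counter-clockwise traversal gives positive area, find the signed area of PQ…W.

Apply Gauss's area formula: 2A = Σ (x_i·y_{i+1} − x_{i+1}·y_i), indices taken mod 8.
Σ = (-33) + (-58) + (-4) + (-140) + (-28) + (-70) + (-24) + (-10) = -367
Signed area = Σ/2 = -183.5 (negative ⇒ clockwise traversal).

-183.5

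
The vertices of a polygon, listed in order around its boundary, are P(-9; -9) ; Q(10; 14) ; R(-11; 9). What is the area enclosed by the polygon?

194

P→Q: (-9)(14) − (10)(-9) = -36
Q→R: (10)(9) − (-11)(14) = 244
R→P: (-11)(-9) − (-9)(9) = 180
Σ = 388
Area = |Σ|/2 = 194.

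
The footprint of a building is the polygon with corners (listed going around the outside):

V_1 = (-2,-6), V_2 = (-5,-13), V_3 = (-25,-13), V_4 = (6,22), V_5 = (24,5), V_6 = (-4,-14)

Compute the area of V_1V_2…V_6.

Apply the shoelace formula: 2A = Σ (x_i·y_{i+1} − x_{i+1}·y_i), indices taken mod 6.
Σ = (-4) + (-260) + (-472) + (-498) + (-316) + (-4) = -1554
Area = |Σ|/2 = 777.

777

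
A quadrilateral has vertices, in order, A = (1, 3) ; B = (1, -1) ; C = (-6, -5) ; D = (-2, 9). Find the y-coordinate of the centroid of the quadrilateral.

63/47

Apply the surveyor's formula. First the cross-terms c_i = x_i·y_{i+1} − x_{i+1}·y_i:
  -4, -11, -64, -15  ⇒  2A = -94, A = -47.
Then Σ (y_i + y_{i+1})·c_i = -378, so ȳ = -378 / (6·(-47)) = 63/47.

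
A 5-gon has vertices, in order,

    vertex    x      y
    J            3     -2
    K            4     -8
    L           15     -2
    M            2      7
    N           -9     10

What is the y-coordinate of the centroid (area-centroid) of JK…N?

25/23

Apply the shoelace (surveyor's) formula. First the cross-terms c_i = x_i·y_{i+1} − x_{i+1}·y_i:
  -16, 112, 109, 83, -12  ⇒  2A = 276, A = 138.
Then Σ (y_i + y_{i+1})·c_i = 900, so ȳ = 900 / (6·138) = 25/23.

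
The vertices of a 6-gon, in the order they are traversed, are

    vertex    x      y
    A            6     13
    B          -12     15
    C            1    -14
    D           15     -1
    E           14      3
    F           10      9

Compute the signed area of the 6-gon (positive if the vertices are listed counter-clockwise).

419.5

Σ = (246) + (153) + (209) + (59) + (96) + (76) = 839
Signed area = Σ/2 = 419.5 (positive ⇒ counter-clockwise traversal).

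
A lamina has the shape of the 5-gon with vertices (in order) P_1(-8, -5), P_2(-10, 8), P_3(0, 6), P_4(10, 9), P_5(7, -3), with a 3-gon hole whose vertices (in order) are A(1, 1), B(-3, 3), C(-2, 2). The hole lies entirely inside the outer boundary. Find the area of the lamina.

Outer boundary:
Σ = (-114) + (-60) + (-60) + (-93) + (-59) = -386
Area = |Σ|/2 = 193.
Hole:
Apply Gauss's area formula: 2A = Σ (x_i·y_{i+1} − x_{i+1}·y_i), indices taken mod 3.
Σ = (6) + (0) + (-4) = 2
Area = |Σ|/2 = 1.
Net area = 193 − 1 = 192.

192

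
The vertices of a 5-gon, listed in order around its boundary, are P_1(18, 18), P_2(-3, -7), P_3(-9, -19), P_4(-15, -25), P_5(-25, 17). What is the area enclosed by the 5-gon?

P_1→P_2: (18)(-7) − (-3)(18) = -72
P_2→P_3: (-3)(-19) − (-9)(-7) = -6
P_3→P_4: (-9)(-25) − (-15)(-19) = -60
P_4→P_5: (-15)(17) − (-25)(-25) = -880
P_5→P_1: (-25)(18) − (18)(17) = -756
Σ = -1774
Area = |Σ|/2 = 887.

887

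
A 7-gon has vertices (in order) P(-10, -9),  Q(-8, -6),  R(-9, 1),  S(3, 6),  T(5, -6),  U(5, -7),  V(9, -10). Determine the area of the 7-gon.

176

Apply the shoelace formula: 2A = Σ (x_i·y_{i+1} − x_{i+1}·y_i), indices taken mod 7.
Σ = (-12) + (-62) + (-57) + (-48) + (-5) + (13) + (-181) = -352
Area = |Σ|/2 = 176.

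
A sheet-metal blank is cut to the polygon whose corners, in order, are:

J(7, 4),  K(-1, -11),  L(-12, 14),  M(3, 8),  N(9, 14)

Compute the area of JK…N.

Σ = (-73) + (-146) + (-138) + (-30) + (-62) = -449
Area = |Σ|/2 = 224.5.

224.5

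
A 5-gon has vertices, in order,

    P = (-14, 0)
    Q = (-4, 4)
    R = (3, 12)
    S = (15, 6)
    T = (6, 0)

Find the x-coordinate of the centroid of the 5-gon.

434/157

Apply the shoelace formula. First the cross-terms c_i = x_i·y_{i+1} − x_{i+1}·y_i:
  -56, -60, -162, -36, 0  ⇒  2A = -314, A = -157.
Then Σ (x_i + x_{i+1})·c_i = -2604, so x̄ = -2604 / (6·(-157)) = 434/157.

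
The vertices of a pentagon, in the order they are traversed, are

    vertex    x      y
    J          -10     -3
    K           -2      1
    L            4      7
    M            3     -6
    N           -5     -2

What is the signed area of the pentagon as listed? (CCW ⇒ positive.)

Apply Gauss's area formula: 2A = Σ (x_i·y_{i+1} − x_{i+1}·y_i), indices taken mod 5.
Cross-terms: -16, -18, -45, -36, -5  ⇒  Σ = -120
Signed area = Σ/2 = -60 (negative ⇒ clockwise traversal).

-60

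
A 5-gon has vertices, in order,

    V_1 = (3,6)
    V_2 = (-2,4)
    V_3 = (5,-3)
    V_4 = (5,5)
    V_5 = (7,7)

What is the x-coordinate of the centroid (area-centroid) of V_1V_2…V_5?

592/213

Apply the shoelace formula. First the cross-terms c_i = x_i·y_{i+1} − x_{i+1}·y_i:
  24, -14, 40, 0, 21  ⇒  2A = 71, A = 35.5.
Then Σ (x_i + x_{i+1})·c_i = 592, so x̄ = 592 / (6·35.5) = 592/213.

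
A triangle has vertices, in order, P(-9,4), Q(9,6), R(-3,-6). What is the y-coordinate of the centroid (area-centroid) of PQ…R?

Apply the surveyor's formula. First the cross-terms c_i = x_i·y_{i+1} − x_{i+1}·y_i:
  -90, -36, -66  ⇒  2A = -192, A = -96.
Then Σ (y_i + y_{i+1})·c_i = -768, so ȳ = -768 / (6·(-96)) = 4/3.

4/3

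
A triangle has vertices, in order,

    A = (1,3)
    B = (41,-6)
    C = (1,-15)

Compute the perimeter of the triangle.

|AB| = √((40)² + (-9)²) = √1681 = 41
|BC| = √((-40)² + (-9)²) = √1681 = 41
|CA| = √((0)² + (18)²) = √324 = 18
Perimeter = 41 + 41 + 18 = 100.

100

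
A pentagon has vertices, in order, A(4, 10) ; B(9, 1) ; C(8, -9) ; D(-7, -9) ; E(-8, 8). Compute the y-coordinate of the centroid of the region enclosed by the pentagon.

Apply the surveyor's formula. First the cross-terms c_i = x_i·y_{i+1} − x_{i+1}·y_i:
  -86, -89, -135, -128, -112  ⇒  2A = -550, A = -275.
Then Σ (y_i + y_{i+1})·c_i = 308, so ȳ = 308 / (6·(-275)) = -14/75.

-14/75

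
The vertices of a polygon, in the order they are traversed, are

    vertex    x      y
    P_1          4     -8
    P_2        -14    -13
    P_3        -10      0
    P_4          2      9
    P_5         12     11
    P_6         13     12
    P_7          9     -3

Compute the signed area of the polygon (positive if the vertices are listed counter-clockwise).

Σ = (-164) + (-130) + (-90) + (-86) + (1) + (-147) + (-60) = -676
Signed area = Σ/2 = -338 (negative ⇒ clockwise traversal).

-338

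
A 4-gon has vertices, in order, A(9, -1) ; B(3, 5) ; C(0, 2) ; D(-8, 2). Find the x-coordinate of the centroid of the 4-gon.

38/15

Apply Gauss's area formula. First the cross-terms c_i = x_i·y_{i+1} − x_{i+1}·y_i:
  48, 6, 16, -10  ⇒  2A = 60, A = 30.
Then Σ (x_i + x_{i+1})·c_i = 456, so x̄ = 456 / (6·30) = 38/15.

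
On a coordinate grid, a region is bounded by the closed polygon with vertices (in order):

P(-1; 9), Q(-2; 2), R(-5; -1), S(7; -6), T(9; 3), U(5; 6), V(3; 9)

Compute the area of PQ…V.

Σ = (16) + (12) + (37) + (75) + (39) + (27) + (36) = 242
Area = |Σ|/2 = 121.

121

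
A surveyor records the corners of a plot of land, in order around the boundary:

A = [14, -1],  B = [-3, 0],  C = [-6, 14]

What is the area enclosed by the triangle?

Apply the shoelace formula: 2A = Σ (x_i·y_{i+1} − x_{i+1}·y_i), indices taken mod 3.
A→B: (14)(0) − (-3)(-1) = -3
B→C: (-3)(14) − (-6)(0) = -42
C→A: (-6)(-1) − (14)(14) = -190
Σ = -235
Area = |Σ|/2 = 117.5.

117.5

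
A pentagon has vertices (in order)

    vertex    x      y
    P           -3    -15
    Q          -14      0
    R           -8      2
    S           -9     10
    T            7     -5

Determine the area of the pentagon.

222.5

Apply Gauss's area formula: 2A = Σ (x_i·y_{i+1} − x_{i+1}·y_i), indices taken mod 5.
P→Q: (-3)(0) − (-14)(-15) = -210
Q→R: (-14)(2) − (-8)(0) = -28
R→S: (-8)(10) − (-9)(2) = -62
S→T: (-9)(-5) − (7)(10) = -25
T→P: (7)(-15) − (-3)(-5) = -120
Σ = -445
Area = |Σ|/2 = 222.5.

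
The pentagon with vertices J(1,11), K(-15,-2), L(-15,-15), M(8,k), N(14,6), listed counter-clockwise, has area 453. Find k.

Write out the shoelace sum; only the two edges meeting at M involve k:
2·Area = [((-15)·k − 8·(-15)) + (8·6 − 14·k)] + 506
       = -29·k + 674 = 906
⇒ k = -8.

-8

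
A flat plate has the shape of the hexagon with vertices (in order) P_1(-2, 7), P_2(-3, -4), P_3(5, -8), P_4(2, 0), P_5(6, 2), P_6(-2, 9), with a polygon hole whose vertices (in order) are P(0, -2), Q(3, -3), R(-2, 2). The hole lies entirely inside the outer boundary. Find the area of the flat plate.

72.5

Outer boundary:
Apply the surveyor's formula: 2A = Σ (x_i·y_{i+1} − x_{i+1}·y_i), indices taken mod 6.
Σ = (29) + (44) + (16) + (4) + (58) + (4) = 155
Area = |Σ|/2 = 77.5.
Hole:
Apply the shoelace formula: 2A = Σ (x_i·y_{i+1} − x_{i+1}·y_i), indices taken mod 3.
Σ = (6) + (0) + (4) = 10
Area = |Σ|/2 = 5.
Net area = 77.5 − 5 = 72.5.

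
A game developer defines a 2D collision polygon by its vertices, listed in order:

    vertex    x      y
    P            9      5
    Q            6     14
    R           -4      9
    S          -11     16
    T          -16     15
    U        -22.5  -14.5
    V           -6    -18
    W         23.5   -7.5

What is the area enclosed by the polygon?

936.25

Σ = (96) + (110) + (35) + (91) + (569.5) + (318) + (468) + (185) = 1872.5
Area = |Σ|/2 = 936.25.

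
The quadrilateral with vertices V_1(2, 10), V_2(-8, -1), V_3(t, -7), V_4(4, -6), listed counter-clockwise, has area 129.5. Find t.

-9

The doubled signed area Σ (x_i y_{i+1} − x_{i+1} y_i) is linear in t.
With t=0 it equals 214; the coefficient of t is -5 (from the two edges through V_3).
So -5·t + 214 = 2·129.5 = 259 ⇒ t = -9.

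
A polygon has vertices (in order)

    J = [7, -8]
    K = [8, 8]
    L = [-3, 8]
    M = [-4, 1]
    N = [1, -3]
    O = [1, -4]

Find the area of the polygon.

133.5

Apply the shoelace formula: 2A = Σ (x_i·y_{i+1} − x_{i+1}·y_i), indices taken mod 6.
J→K: (7)(8) − (8)(-8) = 120
K→L: (8)(8) − (-3)(8) = 88
L→M: (-3)(1) − (-4)(8) = 29
M→N: (-4)(-3) − (1)(1) = 11
N→O: (1)(-4) − (1)(-3) = -1
O→J: (1)(-8) − (7)(-4) = 20
Σ = 267
Area = |Σ|/2 = 133.5.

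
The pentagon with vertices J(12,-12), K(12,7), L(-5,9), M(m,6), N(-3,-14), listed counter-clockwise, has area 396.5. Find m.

-10

Write out the shoelace sum; only the two edges meeting at M involve m:
2·Area = [((-5)·6 − m·9) + (m·(-14) − (-3)·6)] + 575
       = -23·m + 563 = 793
⇒ m = -10.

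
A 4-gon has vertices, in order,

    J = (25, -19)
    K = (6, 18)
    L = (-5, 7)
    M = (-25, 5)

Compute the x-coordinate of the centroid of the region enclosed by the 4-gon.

Apply the shoelace formula. First the cross-terms c_i = x_i·y_{i+1} − x_{i+1}·y_i:
  564, 132, 150, 350  ⇒  2A = 1196, A = 598.
Then Σ (x_i + x_{i+1})·c_i = 13116, so x̄ = 13116 / (6·598) = 1093/299.

1093/299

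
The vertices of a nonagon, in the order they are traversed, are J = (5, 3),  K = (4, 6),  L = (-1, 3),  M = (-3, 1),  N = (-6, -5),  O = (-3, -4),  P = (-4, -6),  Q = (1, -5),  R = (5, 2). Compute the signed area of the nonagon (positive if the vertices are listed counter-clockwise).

Apply the surveyor's formula: 2A = Σ (x_i·y_{i+1} − x_{i+1}·y_i), indices taken mod 9.
Σ = (18) + (18) + (8) + (21) + (9) + (2) + (26) + (27) + (5) = 134
Signed area = Σ/2 = 67 (positive ⇒ counter-clockwise traversal).

67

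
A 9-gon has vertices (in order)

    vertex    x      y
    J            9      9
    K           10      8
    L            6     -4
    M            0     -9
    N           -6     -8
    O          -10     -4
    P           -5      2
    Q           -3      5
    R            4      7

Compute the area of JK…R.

Cross-terms: -18, -88, -54, -54, -56, -40, -19, -41, -27  ⇒  Σ = -397
Area = |Σ|/2 = 198.5.

198.5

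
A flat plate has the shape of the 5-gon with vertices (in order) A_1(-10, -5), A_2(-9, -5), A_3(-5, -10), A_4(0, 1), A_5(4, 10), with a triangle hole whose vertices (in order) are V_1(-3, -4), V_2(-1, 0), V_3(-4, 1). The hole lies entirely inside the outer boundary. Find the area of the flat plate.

Outer boundary:
Σ = (5) + (65) + (-5) + (-4) + (80) = 141
Area = |Σ|/2 = 70.5.
Hole:
V_1→V_2: (-3)(0) − (-1)(-4) = -4
V_2→V_3: (-1)(1) − (-4)(0) = -1
V_3→V_1: (-4)(-4) − (-3)(1) = 19
Σ = 14
Area = |Σ|/2 = 7.
Net area = 70.5 − 7 = 63.5.

63.5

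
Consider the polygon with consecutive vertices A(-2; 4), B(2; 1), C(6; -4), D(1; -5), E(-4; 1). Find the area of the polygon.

41.5

Apply the shoelace formula: 2A = Σ (x_i·y_{i+1} − x_{i+1}·y_i), indices taken mod 5.
Σ = (-10) + (-14) + (-26) + (-19) + (-14) = -83
Area = |Σ|/2 = 41.5.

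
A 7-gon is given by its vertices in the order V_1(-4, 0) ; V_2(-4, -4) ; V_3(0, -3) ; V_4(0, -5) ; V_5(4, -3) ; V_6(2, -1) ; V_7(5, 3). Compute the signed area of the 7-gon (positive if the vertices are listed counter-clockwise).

36.5

Apply the surveyor's formula: 2A = Σ (x_i·y_{i+1} − x_{i+1}·y_i), indices taken mod 7.
Σ = (16) + (12) + (0) + (20) + (2) + (11) + (12) = 73
Signed area = Σ/2 = 36.5 (positive ⇒ counter-clockwise traversal).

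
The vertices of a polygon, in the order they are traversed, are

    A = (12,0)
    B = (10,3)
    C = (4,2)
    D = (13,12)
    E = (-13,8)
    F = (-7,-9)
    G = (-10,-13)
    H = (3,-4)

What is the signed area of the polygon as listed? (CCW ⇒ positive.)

A→B: (12)(3) − (10)(0) = 36
B→C: (10)(2) − (4)(3) = 8
C→D: (4)(12) − (13)(2) = 22
D→E: (13)(8) − (-13)(12) = 260
E→F: (-13)(-9) − (-7)(8) = 173
F→G: (-7)(-13) − (-10)(-9) = 1
G→H: (-10)(-4) − (3)(-13) = 79
H→A: (3)(0) − (12)(-4) = 48
Σ = 627
Signed area = Σ/2 = 313.5 (positive ⇒ counter-clockwise traversal).

313.5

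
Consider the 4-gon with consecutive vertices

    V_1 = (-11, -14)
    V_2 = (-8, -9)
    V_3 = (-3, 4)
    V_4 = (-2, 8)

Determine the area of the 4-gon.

Apply the shoelace formula: 2A = Σ (x_i·y_{i+1} − x_{i+1}·y_i), indices taken mod 4.
V_1→V_2: (-11)(-9) − (-8)(-14) = -13
V_2→V_3: (-8)(4) − (-3)(-9) = -59
V_3→V_4: (-3)(8) − (-2)(4) = -16
V_4→V_1: (-2)(-14) − (-11)(8) = 116
Σ = 28
Area = |Σ|/2 = 14.

14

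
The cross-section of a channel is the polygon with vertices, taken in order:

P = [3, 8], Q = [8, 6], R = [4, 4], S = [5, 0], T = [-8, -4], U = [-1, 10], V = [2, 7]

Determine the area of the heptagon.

Σ = (-46) + (8) + (-20) + (-20) + (-84) + (-27) + (-5) = -194
Area = |Σ|/2 = 97.

97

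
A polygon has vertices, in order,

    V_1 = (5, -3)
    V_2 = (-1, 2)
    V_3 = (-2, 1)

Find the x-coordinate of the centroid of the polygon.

2/3

Apply the shoelace (surveyor's) formula. First the cross-terms c_i = x_i·y_{i+1} − x_{i+1}·y_i:
  7, 3, 1  ⇒  2A = 11, A = 5.5.
Then Σ (x_i + x_{i+1})·c_i = 22, so x̄ = 22 / (6·5.5) = 2/3.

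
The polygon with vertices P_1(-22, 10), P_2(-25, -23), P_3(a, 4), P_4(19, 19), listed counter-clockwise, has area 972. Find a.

18

Write out the shoelace sum; only the two edges meeting at P_3 involve a:
2·Area = [((-25)·4 − a·(-23)) + (a·19 − 19·4)] + 1364
       = 42·a + 1188 = 1944
⇒ a = 18.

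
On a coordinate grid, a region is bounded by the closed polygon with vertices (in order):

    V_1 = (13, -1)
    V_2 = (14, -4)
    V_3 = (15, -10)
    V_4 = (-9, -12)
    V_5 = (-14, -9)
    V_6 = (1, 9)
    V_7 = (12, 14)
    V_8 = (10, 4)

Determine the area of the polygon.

Σ = (-38) + (-80) + (-270) + (-87) + (-117) + (-94) + (-92) + (-62) = -840
Area = |Σ|/2 = 420.

420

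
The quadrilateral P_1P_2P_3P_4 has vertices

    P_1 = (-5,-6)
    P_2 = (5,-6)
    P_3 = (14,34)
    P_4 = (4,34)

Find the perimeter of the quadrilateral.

102

|P_1P_2| = √((10)² + (0)²) = √100 = 10
|P_2P_3| = √((9)² + (40)²) = √1681 = 41
|P_3P_4| = √((-10)² + (0)²) = √100 = 10
|P_4P_1| = √((-9)² + (-40)²) = √1681 = 41
Perimeter = 10 + 41 + 10 + 41 = 102.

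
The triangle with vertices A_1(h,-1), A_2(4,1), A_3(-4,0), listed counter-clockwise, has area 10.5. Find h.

The doubled signed area Σ (x_i y_{i+1} − x_{i+1} y_i) is linear in h.
With h=0 it equals 12; the coefficient of h is 1 (from the two edges through A_1).
So 1·h + 12 = 2·10.5 = 21 ⇒ h = 9.

9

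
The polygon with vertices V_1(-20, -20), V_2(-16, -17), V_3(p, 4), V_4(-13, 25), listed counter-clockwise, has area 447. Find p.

The doubled signed area Σ (x_i y_{i+1} − x_{i+1} y_i) is linear in p.
With p=0 it equals 768; the coefficient of p is 42 (from the two edges through V_3).
So 42·p + 768 = 2·447 = 894 ⇒ p = 3.

3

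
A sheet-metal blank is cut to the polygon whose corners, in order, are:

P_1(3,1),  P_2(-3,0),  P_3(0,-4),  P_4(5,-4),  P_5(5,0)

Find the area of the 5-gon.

Σ = (3) + (12) + (20) + (20) + (5) = 60
Area = |Σ|/2 = 30.

30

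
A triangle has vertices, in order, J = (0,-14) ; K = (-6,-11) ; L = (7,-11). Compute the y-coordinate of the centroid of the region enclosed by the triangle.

-12

Apply the shoelace (surveyor's) formula. First the cross-terms c_i = x_i·y_{i+1} − x_{i+1}·y_i:
  -84, 143, -98  ⇒  2A = -39, A = -19.5.
Then Σ (y_i + y_{i+1})·c_i = 1404, so ȳ = 1404 / (6·(-19.5)) = -12.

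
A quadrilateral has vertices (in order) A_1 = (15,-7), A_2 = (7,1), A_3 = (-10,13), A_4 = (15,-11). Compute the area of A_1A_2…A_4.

70

Σ = (64) + (101) + (-85) + (60) = 140
Area = |Σ|/2 = 70.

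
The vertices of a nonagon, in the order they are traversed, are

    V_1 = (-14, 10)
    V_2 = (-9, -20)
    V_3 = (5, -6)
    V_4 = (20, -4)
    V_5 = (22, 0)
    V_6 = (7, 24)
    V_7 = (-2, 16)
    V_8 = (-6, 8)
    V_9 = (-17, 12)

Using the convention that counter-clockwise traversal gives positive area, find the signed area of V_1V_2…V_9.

771

Apply Gauss's area formula: 2A = Σ (x_i·y_{i+1} − x_{i+1}·y_i), indices taken mod 9.
V_1→V_2: (-14)(-20) − (-9)(10) = 370
V_2→V_3: (-9)(-6) − (5)(-20) = 154
V_3→V_4: (5)(-4) − (20)(-6) = 100
V_4→V_5: (20)(0) − (22)(-4) = 88
V_5→V_6: (22)(24) − (7)(0) = 528
V_6→V_7: (7)(16) − (-2)(24) = 160
V_7→V_8: (-2)(8) − (-6)(16) = 80
V_8→V_9: (-6)(12) − (-17)(8) = 64
V_9→V_1: (-17)(10) − (-14)(12) = -2
Σ = 1542
Signed area = Σ/2 = 771 (positive ⇒ counter-clockwise traversal).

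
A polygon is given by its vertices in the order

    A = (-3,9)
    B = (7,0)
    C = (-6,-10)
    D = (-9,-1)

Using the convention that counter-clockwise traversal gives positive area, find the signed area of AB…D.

-150.5

Σ = (-63) + (-70) + (-84) + (-84) = -301
Signed area = Σ/2 = -150.5 (negative ⇒ clockwise traversal).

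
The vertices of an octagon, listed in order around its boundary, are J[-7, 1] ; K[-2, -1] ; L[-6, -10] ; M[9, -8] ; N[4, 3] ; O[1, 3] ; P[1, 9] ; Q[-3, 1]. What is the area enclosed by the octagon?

Apply the shoelace formula: 2A = Σ (x_i·y_{i+1} − x_{i+1}·y_i), indices taken mod 8.
Cross-terms: 9, 14, 138, 59, 9, 6, 28, 4  ⇒  Σ = 267
Area = |Σ|/2 = 133.5.

133.5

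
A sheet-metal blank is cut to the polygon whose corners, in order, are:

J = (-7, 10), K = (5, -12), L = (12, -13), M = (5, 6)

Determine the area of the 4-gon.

171

Apply the shoelace (surveyor's) formula: 2A = Σ (x_i·y_{i+1} − x_{i+1}·y_i), indices taken mod 4.
Cross-terms: 34, 79, 137, 92  ⇒  Σ = 342
Area = |Σ|/2 = 171.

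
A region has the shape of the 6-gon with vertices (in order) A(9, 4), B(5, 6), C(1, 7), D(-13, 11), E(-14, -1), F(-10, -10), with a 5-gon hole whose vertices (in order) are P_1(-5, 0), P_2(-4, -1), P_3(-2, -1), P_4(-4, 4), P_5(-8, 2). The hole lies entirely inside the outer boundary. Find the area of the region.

241.5

Outer boundary:
Apply the shoelace formula: 2A = Σ (x_i·y_{i+1} − x_{i+1}·y_i), indices taken mod 6.
Cross-terms: 34, 29, 102, 167, 130, 50  ⇒  Σ = 512
Area = |Σ|/2 = 256.
Hole:
Apply Gauss's area formula: 2A = Σ (x_i·y_{i+1} − x_{i+1}·y_i), indices taken mod 5.
Σ = (5) + (2) + (-12) + (24) + (10) = 29
Area = |Σ|/2 = 14.5.
Net area = 256 − 14.5 = 241.5.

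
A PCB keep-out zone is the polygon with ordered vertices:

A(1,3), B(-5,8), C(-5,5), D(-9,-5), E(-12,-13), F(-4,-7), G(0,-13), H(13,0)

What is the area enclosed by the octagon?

Apply the shoelace formula: 2A = Σ (x_i·y_{i+1} − x_{i+1}·y_i), indices taken mod 8.
Σ = (23) + (15) + (70) + (57) + (32) + (52) + (169) + (39) = 457
Area = |Σ|/2 = 228.5.

228.5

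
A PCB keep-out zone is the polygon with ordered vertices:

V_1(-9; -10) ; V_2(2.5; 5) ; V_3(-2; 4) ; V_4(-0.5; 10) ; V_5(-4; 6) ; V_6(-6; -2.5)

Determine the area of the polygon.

Apply the surveyor's formula: 2A = Σ (x_i·y_{i+1} − x_{i+1}·y_i), indices taken mod 6.
V_1→V_2: (-9)(5) − (2.5)(-10) = -20
V_2→V_3: (2.5)(4) − (-2)(5) = 20
V_3→V_4: (-2)(10) − (-0.5)(4) = -18
V_4→V_5: (-0.5)(6) − (-4)(10) = 37
V_5→V_6: (-4)(-2.5) − (-6)(6) = 46
V_6→V_1: (-6)(-10) − (-9)(-2.5) = 37.5
Σ = 102.5
Area = |Σ|/2 = 51.25.

51.25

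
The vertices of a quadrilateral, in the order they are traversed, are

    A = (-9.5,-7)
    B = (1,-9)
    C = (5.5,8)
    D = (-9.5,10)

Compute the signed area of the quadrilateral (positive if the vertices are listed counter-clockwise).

Cross-terms: 92.5, 57.5, 131, 161.5  ⇒  Σ = 442.5
Signed area = Σ/2 = 221.25 (positive ⇒ counter-clockwise traversal).

221.25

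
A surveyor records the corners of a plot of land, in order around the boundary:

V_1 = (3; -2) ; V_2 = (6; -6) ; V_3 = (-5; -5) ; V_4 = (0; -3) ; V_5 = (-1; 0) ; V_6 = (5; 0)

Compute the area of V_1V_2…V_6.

Apply the surveyor's formula: 2A = Σ (x_i·y_{i+1} − x_{i+1}·y_i), indices taken mod 6.
V_1→V_2: (3)(-6) − (6)(-2) = -6
V_2→V_3: (6)(-5) − (-5)(-6) = -60
V_3→V_4: (-5)(-3) − (0)(-5) = 15
V_4→V_5: (0)(0) − (-1)(-3) = -3
V_5→V_6: (-1)(0) − (5)(0) = 0
V_6→V_1: (5)(-2) − (3)(0) = -10
Σ = -64
Area = |Σ|/2 = 32.

32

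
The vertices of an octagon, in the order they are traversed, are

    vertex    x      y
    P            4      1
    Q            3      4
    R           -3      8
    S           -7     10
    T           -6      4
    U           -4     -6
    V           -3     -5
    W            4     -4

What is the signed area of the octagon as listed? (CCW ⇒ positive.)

Σ = (13) + (36) + (26) + (32) + (52) + (2) + (32) + (20) = 213
Signed area = Σ/2 = 106.5 (positive ⇒ counter-clockwise traversal).

106.5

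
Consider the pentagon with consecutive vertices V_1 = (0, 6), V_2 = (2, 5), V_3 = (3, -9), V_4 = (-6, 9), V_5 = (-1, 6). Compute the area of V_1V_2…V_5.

52.5

Apply the surveyor's formula: 2A = Σ (x_i·y_{i+1} − x_{i+1}·y_i), indices taken mod 5.
Σ = (-12) + (-33) + (-27) + (-27) + (-6) = -105
Area = |Σ|/2 = 52.5.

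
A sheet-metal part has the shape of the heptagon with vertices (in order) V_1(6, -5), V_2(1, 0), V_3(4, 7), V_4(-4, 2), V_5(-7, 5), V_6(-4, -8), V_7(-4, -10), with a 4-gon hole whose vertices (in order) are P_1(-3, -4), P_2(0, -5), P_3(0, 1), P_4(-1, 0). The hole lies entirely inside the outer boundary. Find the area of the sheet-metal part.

93

Outer boundary:
Apply Gauss's area formula: 2A = Σ (x_i·y_{i+1} − x_{i+1}·y_i), indices taken mod 7.
V_1→V_2: (6)(0) − (1)(-5) = 5
V_2→V_3: (1)(7) − (4)(0) = 7
V_3→V_4: (4)(2) − (-4)(7) = 36
V_4→V_5: (-4)(5) − (-7)(2) = -6
V_5→V_6: (-7)(-8) − (-4)(5) = 76
V_6→V_7: (-4)(-10) − (-4)(-8) = 8
V_7→V_1: (-4)(-5) − (6)(-10) = 80
Σ = 206
Area = |Σ|/2 = 103.
Hole:
Σ = (15) + (0) + (1) + (4) = 20
Area = |Σ|/2 = 10.
Net area = 103 − 10 = 93.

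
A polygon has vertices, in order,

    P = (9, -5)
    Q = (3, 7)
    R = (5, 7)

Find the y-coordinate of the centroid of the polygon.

3

Apply Gauss's area formula. First the cross-terms c_i = x_i·y_{i+1} − x_{i+1}·y_i:
  78, -14, -88  ⇒  2A = -24, A = -12.
Then Σ (y_i + y_{i+1})·c_i = -216, so ȳ = -216 / (6·(-12)) = 3.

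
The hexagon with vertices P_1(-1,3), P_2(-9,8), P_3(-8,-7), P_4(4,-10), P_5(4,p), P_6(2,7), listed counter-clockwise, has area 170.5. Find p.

Write out the shoelace sum; only the two edges meeting at P_5 involve p:
2·Area = [(4·p − 4·(-10)) + (4·7 − 2·p)] + 267
       = 2·p + 335 = 341
⇒ p = 3.

3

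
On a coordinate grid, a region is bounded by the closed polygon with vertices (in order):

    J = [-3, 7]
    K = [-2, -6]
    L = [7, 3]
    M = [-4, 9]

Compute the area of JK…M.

71

J→K: (-3)(-6) − (-2)(7) = 32
K→L: (-2)(3) − (7)(-6) = 36
L→M: (7)(9) − (-4)(3) = 75
M→J: (-4)(7) − (-3)(9) = -1
Σ = 142
Area = |Σ|/2 = 71.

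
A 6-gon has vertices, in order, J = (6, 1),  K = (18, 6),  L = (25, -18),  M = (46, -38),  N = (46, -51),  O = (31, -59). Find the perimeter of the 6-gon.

|JK| = √((12)² + (5)²) = √169 = 13
|KL| = √((7)² + (-24)²) = √625 = 25
|LM| = √((21)² + (-20)²) = √841 = 29
|MN| = √((0)² + (-13)²) = √169 = 13
|NO| = √((-15)² + (-8)²) = √289 = 17
|OJ| = √((-25)² + (60)²) = √4225 = 65
Perimeter = 13 + 25 + 29 + 13 + 17 + 65 = 162.

162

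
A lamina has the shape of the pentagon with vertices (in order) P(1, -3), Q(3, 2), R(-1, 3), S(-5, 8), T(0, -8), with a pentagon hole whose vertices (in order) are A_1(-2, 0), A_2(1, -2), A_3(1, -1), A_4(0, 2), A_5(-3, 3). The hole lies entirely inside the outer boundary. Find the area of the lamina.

Outer boundary:
Apply the shoelace (surveyor's) formula: 2A = Σ (x_i·y_{i+1} − x_{i+1}·y_i), indices taken mod 5.
Σ = (11) + (11) + (7) + (40) + (8) = 77
Area = |Σ|/2 = 38.5.
Hole:
Apply the shoelace formula: 2A = Σ (x_i·y_{i+1} − x_{i+1}·y_i), indices taken mod 5.
Cross-terms: 4, 1, 2, 6, 6  ⇒  Σ = 19
Area = |Σ|/2 = 9.5.
Net area = 38.5 − 9.5 = 29.

29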